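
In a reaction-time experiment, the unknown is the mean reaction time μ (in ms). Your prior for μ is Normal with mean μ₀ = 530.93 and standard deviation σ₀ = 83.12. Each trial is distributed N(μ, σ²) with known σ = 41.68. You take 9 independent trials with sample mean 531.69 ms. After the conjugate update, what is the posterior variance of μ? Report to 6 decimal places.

For Normal data with known variance σ², a Normal(μ₀, σ₀²) prior on μ is conjugate. Posterior precision = 1/σ₀² + n/σ²; posterior mean is the precision-weighted average of μ₀ and x̄.
σ₀² = 83.12² = 6908.9344, σ² = 41.68² = 1737.2224; σ² + n·σ₀² = 1737.2224 + 9·6908.9344 = 63917.632.
Posterior precision = 1/σ₀² + n/σ² = 1/6908.9344 + 9/1737.2224 = (σ² + n·σ₀²)/(σ₀²σ²) = 63917.632/(6908.9344·1737.2224); posterior variance σₙ² = σ₀²σ²/(σ² + n·σ₀²) = 6908.9344·1737.2224/63917.632 = 187.778477.

187.778477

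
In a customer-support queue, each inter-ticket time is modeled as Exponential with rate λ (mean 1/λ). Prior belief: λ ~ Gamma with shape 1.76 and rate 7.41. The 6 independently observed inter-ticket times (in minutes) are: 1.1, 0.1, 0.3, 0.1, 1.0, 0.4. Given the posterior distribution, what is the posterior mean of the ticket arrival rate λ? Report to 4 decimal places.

With a Gamma(shape α, rate β) prior on the exponential rate λ, the posterior after n observations with total T = Σxᵢ is Gamma(α+n, β+T).
Sum of observations T = 3.0 minutes; n = 6.
Posterior: Gamma(1.76+6, 7.41+3.0) = Gamma(7.76, 10.41).
Posterior mean of λ = α/β = 7.76/10.41 = 0.7454.

0.7454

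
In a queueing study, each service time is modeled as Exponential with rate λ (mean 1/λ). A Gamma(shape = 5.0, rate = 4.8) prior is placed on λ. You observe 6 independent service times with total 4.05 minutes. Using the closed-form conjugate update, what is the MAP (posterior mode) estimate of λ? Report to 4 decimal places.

With a Gamma(shape α, rate β) prior on the exponential rate λ, the posterior after n observations with total T = Σxᵢ is Gamma(α+n, β+T).
Posterior: Gamma(5.0+6, 4.8+4.05) = Gamma(11.0, 8.85).
Mode = (α−1)/β = 1.1299.

1.1299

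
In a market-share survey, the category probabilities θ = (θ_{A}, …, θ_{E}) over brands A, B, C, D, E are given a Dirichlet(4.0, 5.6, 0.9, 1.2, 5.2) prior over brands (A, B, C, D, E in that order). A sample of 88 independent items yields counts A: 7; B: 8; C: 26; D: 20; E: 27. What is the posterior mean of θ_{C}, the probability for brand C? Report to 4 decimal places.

0.2564

The Dirichlet prior is conjugate to the Multinomial likelihood: each posterior αⱼ = prior αⱼ + observed count nⱼ.
Posterior concentration: (11.0, 13.6, 26.9, 21.2, 32.2), total = 104.9.
E[θ_{C}|data] = α_{C}/Σα = 26.9/104.9 = 0.2564.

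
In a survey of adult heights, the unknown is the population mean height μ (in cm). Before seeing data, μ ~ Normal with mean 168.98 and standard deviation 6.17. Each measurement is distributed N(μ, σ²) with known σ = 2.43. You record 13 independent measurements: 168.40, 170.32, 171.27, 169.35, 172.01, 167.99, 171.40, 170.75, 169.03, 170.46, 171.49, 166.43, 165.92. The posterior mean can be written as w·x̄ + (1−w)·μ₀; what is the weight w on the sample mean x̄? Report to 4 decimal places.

0.9882

For Normal data with known variance σ², a Normal(μ₀, σ₀²) prior on μ is conjugate. Posterior precision = 1/σ₀² + n/σ²; posterior mean is the precision-weighted average of μ₀ and x̄.
σ₀² = 6.17² = 38.0689, σ² = 2.43² = 5.9049. Prior precision 1/σ₀² = 1/38.0689; data precision n/σ² = 13/5.9049.
w = (n/σ²)/(1/σ₀² + n/σ²) = n·σ₀²/(σ² + n·σ₀²) = 13·38.0689/(5.9049 + 13·38.0689) = 494.8957/500.8006 = 0.9882.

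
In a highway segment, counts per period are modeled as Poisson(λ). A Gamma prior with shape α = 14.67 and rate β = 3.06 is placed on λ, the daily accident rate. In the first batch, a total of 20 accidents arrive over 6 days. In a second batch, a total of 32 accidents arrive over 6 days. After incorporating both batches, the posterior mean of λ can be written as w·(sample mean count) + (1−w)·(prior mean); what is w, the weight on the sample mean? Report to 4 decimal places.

0.7968

With a Gamma(shape α, rate β) prior, the Poisson likelihood is conjugate: the posterior is Gamma(α + ΣXᵢ, β + n).
Total number of days: n = 6 + 6 = 12.
Posterior mean = (α₀+S)/(β₀+n) = [n/(β₀+n)]·(S/n) + [β₀/(β₀+n)]·(α₀/β₀), so only n and β₀ enter the weight.
Weight on data w = n/(β₀+n) = 12/(3.06+12) = 12/15.06 = 0.7968.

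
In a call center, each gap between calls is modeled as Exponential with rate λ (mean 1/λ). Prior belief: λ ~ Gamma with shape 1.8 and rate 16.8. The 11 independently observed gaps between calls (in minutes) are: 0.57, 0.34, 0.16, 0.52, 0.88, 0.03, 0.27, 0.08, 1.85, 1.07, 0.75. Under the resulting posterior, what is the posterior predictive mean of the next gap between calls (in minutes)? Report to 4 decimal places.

With a Gamma(shape α, rate β) prior on the exponential rate λ, the posterior after n observations with total T = Σxᵢ is Gamma(α+n, β+T).
Sum of observations T = 6.52 minutes; n = 11.
Posterior: Gamma(1.8+11, 16.8+6.52) = Gamma(12.8, 23.32).
The predictive distribution for the next observation is Lomax; its mean is β/(α−1) = 23.32/11.8 = 1.9763.

1.9763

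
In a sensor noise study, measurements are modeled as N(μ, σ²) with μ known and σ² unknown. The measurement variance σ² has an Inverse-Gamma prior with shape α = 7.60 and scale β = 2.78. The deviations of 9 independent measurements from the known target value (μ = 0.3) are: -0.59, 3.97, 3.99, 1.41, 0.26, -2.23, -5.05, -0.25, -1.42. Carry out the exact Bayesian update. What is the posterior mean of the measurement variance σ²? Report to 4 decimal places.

With known mean μ and an Inverse-Gamma(α, β) prior on σ², the Normal likelihood is conjugate: posterior is Inv-Gamma(α + n/2, β + Σ(xᵢ−μ)²/2).
Σ(xᵢ−μ)² = (-0.59)² + (3.97)² + (3.99)² + (1.41)² + (0.26)² + (-2.23)² + (-5.05)² + (-0.25)² + (-1.42)² = 66.6391.
Posterior: Inv-Gamma(7.60 + 9/2, 2.78 + 66.6391/2) = Inv-Gamma(12.10, 36.09955).
E[σ²|data] = β/(α−1) = 36.09955/11.10 = 3.2522.

3.2522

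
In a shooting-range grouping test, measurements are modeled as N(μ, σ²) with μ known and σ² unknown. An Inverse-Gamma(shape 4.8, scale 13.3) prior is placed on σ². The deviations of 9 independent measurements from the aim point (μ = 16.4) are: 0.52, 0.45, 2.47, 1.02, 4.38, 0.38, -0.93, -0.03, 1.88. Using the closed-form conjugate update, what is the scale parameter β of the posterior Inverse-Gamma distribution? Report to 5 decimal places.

With known mean μ and an Inverse-Gamma(α, β) prior on σ², the Normal likelihood is conjugate: posterior is Inv-Gamma(α + n/2, β + Σ(xᵢ−μ)²/2).
Σ(xᵢ−μ)² = (0.52)² + (0.45)² + (2.47)² + (1.02)² + (4.38)² + (0.38)² + (-0.93)² + (-0.03)² + (1.88)² = 31.3432.
Posterior: Inv-Gamma(4.8 + 9/2, 13.3 + 31.3432/2) = Inv-Gamma(9.30, 28.97160).
Posterior β = 28.97160.

28.97160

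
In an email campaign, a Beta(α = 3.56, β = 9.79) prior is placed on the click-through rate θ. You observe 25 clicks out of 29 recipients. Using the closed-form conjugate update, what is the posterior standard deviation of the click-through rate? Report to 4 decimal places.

The Beta prior is conjugate to a Binomial/Bernoulli likelihood; the update adds successes to α and failures to β.
Posterior: Beta(α+k, β+n−k) = Beta(3.56+25, 9.79+4) = Beta(28.56, 13.79).
Var = αβ/((α+β)²(α+β+1)) = 28.56·13.79/(42.35²·43.35) = 0.00506555; SD = √0.00506555 = 0.0712.

0.0712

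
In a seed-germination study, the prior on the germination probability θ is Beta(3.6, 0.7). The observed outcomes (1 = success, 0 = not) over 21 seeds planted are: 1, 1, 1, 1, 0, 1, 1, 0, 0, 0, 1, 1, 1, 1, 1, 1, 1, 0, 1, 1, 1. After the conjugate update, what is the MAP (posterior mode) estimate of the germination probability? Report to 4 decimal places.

The Beta prior is conjugate to a Binomial/Bernoulli likelihood; the update adds successes to α and failures to β.
Posterior: Beta(α+k, β+n−k) = Beta(3.6+16, 0.7+5) = Beta(19.6, 5.7).
Mode of Beta(a,b) for a,b>1 is (a−1)/(a+b−2) = 18.6/23.3 = 0.7983.

0.7983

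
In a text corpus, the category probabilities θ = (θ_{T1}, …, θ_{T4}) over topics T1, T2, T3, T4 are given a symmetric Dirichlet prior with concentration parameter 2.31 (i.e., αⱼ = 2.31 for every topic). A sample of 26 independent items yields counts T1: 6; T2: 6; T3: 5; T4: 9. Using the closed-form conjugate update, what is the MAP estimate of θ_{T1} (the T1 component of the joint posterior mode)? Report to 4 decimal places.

The Dirichlet prior is conjugate to the Multinomial likelihood: each posterior αⱼ = prior αⱼ + observed count nⱼ.
Posterior concentration: (8.31, 8.31, 7.31, 11.31), total = 35.24.
Joint mode component: (α_{T1}−1)/(Σα−K) = 7.31/31.24 = 0.2340.

0.2340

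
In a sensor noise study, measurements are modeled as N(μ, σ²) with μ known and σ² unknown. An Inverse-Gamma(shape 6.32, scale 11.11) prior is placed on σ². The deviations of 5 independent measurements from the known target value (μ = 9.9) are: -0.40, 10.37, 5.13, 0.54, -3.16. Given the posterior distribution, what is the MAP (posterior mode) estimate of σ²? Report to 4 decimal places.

With known mean μ and an Inverse-Gamma(α, β) prior on σ², the Normal likelihood is conjugate: posterior is Inv-Gamma(α + n/2, β + Σ(xᵢ−μ)²/2).
Σ(xᵢ−μ)² = (-0.40)² + (10.37)² + (5.13)² + (0.54)² + (-3.16)² = 144.2910.
Posterior: Inv-Gamma(6.32 + 5/2, 11.11 + 144.2910/2) = Inv-Gamma(8.82, 83.25550).
Mode = β/(α+1) = 83.25550/9.82 = 8.4782.

8.4782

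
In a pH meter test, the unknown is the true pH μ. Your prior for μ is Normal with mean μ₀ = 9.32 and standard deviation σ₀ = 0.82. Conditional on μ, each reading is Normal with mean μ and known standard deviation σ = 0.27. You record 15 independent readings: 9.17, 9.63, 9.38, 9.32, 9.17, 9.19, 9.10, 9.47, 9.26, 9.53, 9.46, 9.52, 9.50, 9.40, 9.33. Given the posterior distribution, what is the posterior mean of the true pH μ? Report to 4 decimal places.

9.3617

For Normal data with known variance σ², a Normal(μ₀, σ₀²) prior on μ is conjugate. Posterior precision = 1/σ₀² + n/σ²; posterior mean is the precision-weighted average of μ₀ and x̄.
Σxᵢ = 9.17 + 9.63 + 9.38 + 9.32 + 9.17 + 9.19 + 9.10 + 9.47 + 9.26 + 9.53 + 9.46 + 9.52 + 9.50 + 9.40 + 9.33 = 140.43, so n·x̄ = 140.43.
σ₀² = 0.82² = 0.6724, σ² = 0.27² = 0.0729; σ² + n·σ₀² = 0.0729 + 15·0.6724 = 10.1589.
Posterior mean = (μ₀/σ₀² + n·x̄/σ²)/(1/σ₀² + n/σ²) = (σ²·μ₀ + σ₀²·n·x̄)/(σ² + n·σ₀²) = (0.0729·9.32 + 0.6724·140.43)/10.1589 = 95.10456/10.1589 = 9.3617.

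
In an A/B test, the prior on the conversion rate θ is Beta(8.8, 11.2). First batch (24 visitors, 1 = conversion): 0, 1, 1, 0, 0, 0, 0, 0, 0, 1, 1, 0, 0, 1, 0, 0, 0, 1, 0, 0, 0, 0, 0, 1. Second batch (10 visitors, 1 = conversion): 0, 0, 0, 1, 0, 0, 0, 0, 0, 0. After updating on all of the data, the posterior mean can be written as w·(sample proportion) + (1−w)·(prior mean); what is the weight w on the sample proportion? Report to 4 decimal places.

0.6296

The Beta prior is conjugate to a Binomial/Bernoulli likelihood; the update adds successes to α and failures to β.
Total number of visitors: n = 24 + 10 = 34.
Posterior mean = (α₀+k)/(α₀+β₀+n) = [n/(α₀+β₀+n)]·(k/n) + [(α₀+β₀)/(α₀+β₀+n)]·α₀/(α₀+β₀), so only n and the prior enter the weight.
The weight on the data is w = n/(α₀+β₀+n) = 34/(8.8+11.2+34) = 34/54.0 = 0.6296.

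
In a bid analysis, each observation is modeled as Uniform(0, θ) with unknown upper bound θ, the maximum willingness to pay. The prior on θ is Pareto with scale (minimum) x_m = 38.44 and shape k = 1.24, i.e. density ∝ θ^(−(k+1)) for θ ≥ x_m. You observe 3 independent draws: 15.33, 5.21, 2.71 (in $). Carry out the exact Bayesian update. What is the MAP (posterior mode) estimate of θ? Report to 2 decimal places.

38.44

A Pareto(scale x_m, shape k) prior on the upper bound θ of Uniform(0, θ) is conjugate: posterior is Pareto(max(x_m, max xᵢ), k + n).
Sample maximum = 15.33; prior scale x_m = 38.44 → posterior scale = max = 38.44.
Posterior shape = 1.24 + 3 = 4.24.
The Pareto density is decreasing on [x_m, ∞), so the mode is x_m = 38.44.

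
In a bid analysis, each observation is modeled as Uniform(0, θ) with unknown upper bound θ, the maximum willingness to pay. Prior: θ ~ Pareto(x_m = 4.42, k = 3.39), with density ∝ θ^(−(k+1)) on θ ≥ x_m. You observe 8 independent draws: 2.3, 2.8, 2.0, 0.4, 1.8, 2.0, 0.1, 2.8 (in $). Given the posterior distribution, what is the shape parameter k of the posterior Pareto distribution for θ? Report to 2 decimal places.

11.39

A Pareto(scale x_m, shape k) prior on the upper bound θ of Uniform(0, θ) is conjugate: posterior is Pareto(max(x_m, max xᵢ), k + n).
Sample maximum = 2.8; prior scale x_m = 4.42 → posterior scale = max = 4.42.
Posterior shape = 3.39 + 8 = 11.39.
Posterior shape k = 11.39.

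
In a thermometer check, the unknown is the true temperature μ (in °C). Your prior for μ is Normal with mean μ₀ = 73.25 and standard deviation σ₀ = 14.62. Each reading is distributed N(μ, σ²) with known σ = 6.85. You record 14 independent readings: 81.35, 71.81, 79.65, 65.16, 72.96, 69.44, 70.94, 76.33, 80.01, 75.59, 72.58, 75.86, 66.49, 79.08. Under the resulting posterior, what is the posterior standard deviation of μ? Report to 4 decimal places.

For Normal data with known variance σ², a Normal(μ₀, σ₀²) prior on μ is conjugate. Posterior precision = 1/σ₀² + n/σ²; posterior mean is the precision-weighted average of μ₀ and x̄.
σ₀² = 14.62² = 213.7444, σ² = 6.85² = 46.9225; σ² + n·σ₀² = 46.9225 + 14·213.7444 = 3039.3441.
Posterior precision = 1/σ₀² + n/σ² = 1/213.7444 + 14/46.9225 = (σ² + n·σ₀²)/(σ₀²σ²) = 3039.3441/(213.7444·46.9225); posterior variance σₙ² = σ₀²σ²/(σ² + n·σ₀²) = 213.7444·46.9225/3039.3441 = 3.299864.
Posterior SD = √σₙ² = √(213.7444·46.9225/3039.3441) = 1.8166.

1.8166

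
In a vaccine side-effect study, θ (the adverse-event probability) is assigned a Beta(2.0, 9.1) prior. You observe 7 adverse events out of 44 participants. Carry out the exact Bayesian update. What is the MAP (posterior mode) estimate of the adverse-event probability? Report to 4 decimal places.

The Beta prior is conjugate to a Binomial/Bernoulli likelihood; the update adds successes to α and failures to β.
Posterior: Beta(α+k, β+n−k) = Beta(2.0+7, 9.1+37) = Beta(9.0, 46.1).
Mode of Beta(a,b) for a,b>1 is (a−1)/(a+b−2) = 8.0/53.1 = 0.1507.

0.1507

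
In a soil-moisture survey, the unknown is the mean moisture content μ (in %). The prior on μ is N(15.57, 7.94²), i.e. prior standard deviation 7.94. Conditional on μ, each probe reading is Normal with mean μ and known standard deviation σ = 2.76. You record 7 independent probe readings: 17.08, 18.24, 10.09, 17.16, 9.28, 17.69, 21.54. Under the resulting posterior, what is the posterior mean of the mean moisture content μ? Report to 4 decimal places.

15.8635

For Normal data with known variance σ², a Normal(μ₀, σ₀²) prior on μ is conjugate. Posterior precision = 1/σ₀² + n/σ²; posterior mean is the precision-weighted average of μ₀ and x̄.
Σxᵢ = 17.08 + 18.24 + 10.09 + 17.16 + 9.28 + 17.69 + 21.54 = 111.08, so n·x̄ = 111.08.
σ₀² = 7.94² = 63.0436, σ² = 2.76² = 7.6176; σ² + n·σ₀² = 7.6176 + 7·63.0436 = 448.9228.
Posterior mean = (μ₀/σ₀² + n·x̄/σ²)/(1/σ₀² + n/σ²) = (σ²·μ₀ + σ₀²·n·x̄)/(σ² + n·σ₀²) = (7.6176·15.57 + 63.0436·111.08)/448.9228 = 7121.48912/448.9228 = 15.8635.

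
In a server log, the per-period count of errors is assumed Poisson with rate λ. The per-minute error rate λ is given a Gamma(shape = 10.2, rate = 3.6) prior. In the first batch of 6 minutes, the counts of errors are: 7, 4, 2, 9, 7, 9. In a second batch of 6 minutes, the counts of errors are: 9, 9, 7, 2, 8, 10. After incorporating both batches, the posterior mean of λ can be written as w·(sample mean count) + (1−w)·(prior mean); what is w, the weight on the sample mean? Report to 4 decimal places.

With a Gamma(shape α, rate β) prior, the Poisson likelihood is conjugate: the posterior is Gamma(α + ΣXᵢ, β + n).
Total number of minutes: n = 6 + 6 = 12.
Posterior mean = (α₀+S)/(β₀+n) = [n/(β₀+n)]·(S/n) + [β₀/(β₀+n)]·(α₀/β₀), so only n and β₀ enter the weight.
Weight on data w = n/(β₀+n) = 12/(3.6+12) = 12/15.6 = 0.7692.

0.7692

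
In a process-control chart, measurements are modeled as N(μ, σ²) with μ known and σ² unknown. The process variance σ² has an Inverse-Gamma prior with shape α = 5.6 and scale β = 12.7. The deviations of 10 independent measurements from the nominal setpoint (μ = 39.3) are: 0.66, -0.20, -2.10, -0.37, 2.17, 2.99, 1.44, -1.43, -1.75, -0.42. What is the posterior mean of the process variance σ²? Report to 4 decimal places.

With known mean μ and an Inverse-Gamma(α, β) prior on σ², the Normal likelihood is conjugate: posterior is Inv-Gamma(α + n/2, β + Σ(xᵢ−μ)²/2).
Σ(xᵢ−μ)² = (0.66)² + (-0.20)² + (-2.10)² + (-0.37)² + (2.17)² + (2.99)² + (1.44)² + (-1.43)² + (-1.75)² + (-0.42)² = 26.0289.
Posterior: Inv-Gamma(5.6 + 10/2, 12.7 + 26.0289/2) = Inv-Gamma(10.60, 25.71445).
E[σ²|data] = β/(α−1) = 25.71445/9.60 = 2.6786.

2.6786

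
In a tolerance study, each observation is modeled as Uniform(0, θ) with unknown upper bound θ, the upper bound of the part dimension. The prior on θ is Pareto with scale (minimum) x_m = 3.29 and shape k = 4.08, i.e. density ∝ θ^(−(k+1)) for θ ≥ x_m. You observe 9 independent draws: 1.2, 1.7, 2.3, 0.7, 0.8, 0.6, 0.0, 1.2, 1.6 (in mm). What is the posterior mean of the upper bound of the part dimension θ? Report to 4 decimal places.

3.5624

A Pareto(scale x_m, shape k) prior on the upper bound θ of Uniform(0, θ) is conjugate: posterior is Pareto(max(x_m, max xᵢ), k + n).
Sample maximum = 2.3; prior scale x_m = 3.29 → posterior scale = max = 3.29.
Posterior shape = 4.08 + 9 = 13.08.
E[θ|data] = k·x_m/(k−1) = 13.08·3.29/12.08 = 3.5624.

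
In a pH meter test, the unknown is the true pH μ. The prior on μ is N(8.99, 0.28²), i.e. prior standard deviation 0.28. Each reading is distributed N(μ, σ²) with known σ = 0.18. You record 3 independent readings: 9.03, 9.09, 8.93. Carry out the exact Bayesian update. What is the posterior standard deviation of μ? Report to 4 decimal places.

0.0974

For Normal data with known variance σ², a Normal(μ₀, σ₀²) prior on μ is conjugate. Posterior precision = 1/σ₀² + n/σ²; posterior mean is the precision-weighted average of μ₀ and x̄.
σ₀² = 0.28² = 0.0784, σ² = 0.18² = 0.0324; σ² + n·σ₀² = 0.0324 + 3·0.0784 = 0.2676.
Posterior precision = 1/σ₀² + n/σ² = 1/0.0784 + 3/0.0324 = (σ² + n·σ₀²)/(σ₀²σ²) = 0.2676/(0.0784·0.0324); posterior variance σₙ² = σ₀²σ²/(σ² + n·σ₀²) = 0.0784·0.0324/0.2676 = 0.009492.
Posterior SD = √σₙ² = √(0.0784·0.0324/0.2676) = 0.0974.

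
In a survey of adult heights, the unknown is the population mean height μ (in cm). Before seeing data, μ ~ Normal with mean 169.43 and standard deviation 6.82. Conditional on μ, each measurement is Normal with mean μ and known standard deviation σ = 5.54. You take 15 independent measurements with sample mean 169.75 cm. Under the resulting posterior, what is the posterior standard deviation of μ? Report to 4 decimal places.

For Normal data with known variance σ², a Normal(μ₀, σ₀²) prior on μ is conjugate. Posterior precision = 1/σ₀² + n/σ²; posterior mean is the precision-weighted average of μ₀ and x̄.
σ₀² = 6.82² = 46.5124, σ² = 5.54² = 30.6916; σ² + n·σ₀² = 30.6916 + 15·46.5124 = 728.3776.
Posterior precision = 1/σ₀² + n/σ² = 1/46.5124 + 15/30.6916 = (σ² + n·σ₀²)/(σ₀²σ²) = 728.3776/(46.5124·30.6916); posterior variance σₙ² = σ₀²σ²/(σ² + n·σ₀²) = 46.5124·30.6916/728.3776 = 1.959890.
Posterior SD = √σₙ² = √(46.5124·30.6916/728.3776) = 1.4000.

1.4000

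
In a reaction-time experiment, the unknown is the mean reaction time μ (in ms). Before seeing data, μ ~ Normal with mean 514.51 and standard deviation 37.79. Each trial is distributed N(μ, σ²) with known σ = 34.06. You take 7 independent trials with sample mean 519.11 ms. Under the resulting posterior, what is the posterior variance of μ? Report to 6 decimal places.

148.493825

For Normal data with known variance σ², a Normal(μ₀, σ₀²) prior on μ is conjugate. Posterior precision = 1/σ₀² + n/σ²; posterior mean is the precision-weighted average of μ₀ and x̄.
σ₀² = 37.79² = 1428.0841, σ² = 34.06² = 1160.0836; σ² + n·σ₀² = 1160.0836 + 7·1428.0841 = 11156.6723.
Posterior precision = 1/σ₀² + n/σ² = 1/1428.0841 + 7/1160.0836 = (σ² + n·σ₀²)/(σ₀²σ²) = 11156.6723/(1428.0841·1160.0836); posterior variance σₙ² = σ₀²σ²/(σ² + n·σ₀²) = 1428.0841·1160.0836/11156.6723 = 148.493825.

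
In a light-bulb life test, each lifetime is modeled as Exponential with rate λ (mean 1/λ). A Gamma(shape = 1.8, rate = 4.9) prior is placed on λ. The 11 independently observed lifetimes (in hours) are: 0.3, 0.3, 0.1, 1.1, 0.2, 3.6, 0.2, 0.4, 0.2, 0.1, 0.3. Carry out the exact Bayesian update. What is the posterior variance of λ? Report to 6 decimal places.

0.093506

With a Gamma(shape α, rate β) prior on the exponential rate λ, the posterior after n observations with total T = Σxᵢ is Gamma(α+n, β+T).
Sum of observations T = 6.8 hours; n = 11.
Posterior: Gamma(1.8+11, 4.9+6.8) = Gamma(12.8, 11.7).
Var = α/β² = 0.093506.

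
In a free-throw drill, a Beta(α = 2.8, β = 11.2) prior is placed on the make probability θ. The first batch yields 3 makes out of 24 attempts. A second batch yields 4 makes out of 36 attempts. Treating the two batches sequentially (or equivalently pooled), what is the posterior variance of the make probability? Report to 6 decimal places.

The Beta prior is conjugate to a Binomial/Bernoulli likelihood; the update adds successes to α and failures to β.
After batch 1: Beta(2.8+3, 11.2+21) = Beta(5.8, 32.2).
After batch 2: Beta(5.8+4, 32.2+32) = Beta(9.8, 64.2).
Var = αβ/((α+β)²(α+β+1)) = 9.8·64.2/(74.0²·75.0) = 0.001532.

0.001532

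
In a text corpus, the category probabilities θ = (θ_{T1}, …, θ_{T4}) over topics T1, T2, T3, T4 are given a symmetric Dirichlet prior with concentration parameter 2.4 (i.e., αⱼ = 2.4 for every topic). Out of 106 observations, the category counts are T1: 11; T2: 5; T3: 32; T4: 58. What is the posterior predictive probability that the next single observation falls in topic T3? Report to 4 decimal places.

The Dirichlet prior is conjugate to the Multinomial likelihood: each posterior αⱼ = prior αⱼ + observed count nⱼ.
Posterior concentration: (13.4, 7.4, 34.4, 60.4), total = 115.6.
P(next = T3 | data) = α_{T3}/Σα = 0.2976.

0.2976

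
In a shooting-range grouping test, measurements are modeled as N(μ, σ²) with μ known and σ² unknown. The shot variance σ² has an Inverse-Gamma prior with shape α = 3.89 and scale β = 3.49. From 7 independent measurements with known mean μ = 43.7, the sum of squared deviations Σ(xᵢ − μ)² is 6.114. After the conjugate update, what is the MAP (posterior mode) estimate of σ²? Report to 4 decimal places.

With known mean μ and an Inverse-Gamma(α, β) prior on σ², the Normal likelihood is conjugate: posterior is Inv-Gamma(α + n/2, β + Σ(xᵢ−μ)²/2).
Posterior: Inv-Gamma(3.89 + 7/2, 3.49 + 6.114/2) = Inv-Gamma(7.39, 6.5470).
Mode = β/(α+1) = 6.5470/8.39 = 0.7803.

0.7803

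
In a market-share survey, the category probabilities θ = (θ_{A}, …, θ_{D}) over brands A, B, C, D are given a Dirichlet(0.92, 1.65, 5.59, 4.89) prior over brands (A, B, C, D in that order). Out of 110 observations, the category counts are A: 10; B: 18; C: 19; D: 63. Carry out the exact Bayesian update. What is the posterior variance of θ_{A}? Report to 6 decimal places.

The Dirichlet prior is conjugate to the Multinomial likelihood: each posterior αⱼ = prior αⱼ + observed count nⱼ.
Posterior concentration: (10.92, 19.65, 24.59, 67.89), total = 123.05.
Var[θ_j] = α_j(Σα−α_j)/((Σα)²(Σα+1)) = 10.92·112.13/(123.05²·124.05) = 0.000652.

0.000652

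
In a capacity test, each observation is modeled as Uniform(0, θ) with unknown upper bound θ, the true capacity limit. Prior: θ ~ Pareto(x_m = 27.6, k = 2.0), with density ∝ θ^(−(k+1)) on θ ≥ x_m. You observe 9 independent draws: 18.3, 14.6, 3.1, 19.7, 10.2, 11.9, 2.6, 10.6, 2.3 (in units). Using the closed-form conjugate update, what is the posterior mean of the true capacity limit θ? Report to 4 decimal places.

A Pareto(scale x_m, shape k) prior on the upper bound θ of Uniform(0, θ) is conjugate: posterior is Pareto(max(x_m, max xᵢ), k + n).
Sample maximum = 19.7; prior scale x_m = 27.6 → posterior scale = max = 27.6.
Posterior shape = 2.0 + 9 = 11.0.
E[θ|data] = k·x_m/(k−1) = 11.0·27.6/10.0 = 30.3600.

30.3600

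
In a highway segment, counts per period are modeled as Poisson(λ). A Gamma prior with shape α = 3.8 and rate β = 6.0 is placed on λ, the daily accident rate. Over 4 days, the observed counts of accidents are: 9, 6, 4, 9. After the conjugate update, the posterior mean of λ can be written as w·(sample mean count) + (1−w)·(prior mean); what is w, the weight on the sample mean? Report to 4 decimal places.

With a Gamma(shape α, rate β) prior, the Poisson likelihood is conjugate: the posterior is Gamma(α + ΣXᵢ, β + n).
Posterior mean = (α₀+S)/(β₀+n) = [n/(β₀+n)]·(S/n) + [β₀/(β₀+n)]·(α₀/β₀), so only n and β₀ enter the weight.
Weight on data w = n/(β₀+n) = 4/(6.0+4) = 4/10.0 = 0.4000.

0.4000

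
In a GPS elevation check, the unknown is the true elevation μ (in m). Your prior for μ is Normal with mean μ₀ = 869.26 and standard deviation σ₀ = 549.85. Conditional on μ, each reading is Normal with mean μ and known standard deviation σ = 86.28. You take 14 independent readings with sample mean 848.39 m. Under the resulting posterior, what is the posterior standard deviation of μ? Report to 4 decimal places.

23.0390

For Normal data with known variance σ², a Normal(μ₀, σ₀²) prior on μ is conjugate. Posterior precision = 1/σ₀² + n/σ²; posterior mean is the precision-weighted average of μ₀ and x̄.
σ₀² = 549.85² = 302335.0225, σ² = 86.28² = 7444.2384; σ² + n·σ₀² = 7444.2384 + 14·302335.0225 = 4240134.5534.
Posterior precision = 1/σ₀² + n/σ² = 1/302335.0225 + 14/7444.2384 = (σ² + n·σ₀²)/(σ₀²σ²) = 4240134.5534/(302335.0225·7444.2384); posterior variance σₙ² = σ₀²σ²/(σ² + n·σ₀²) = 302335.0225·7444.2384/4240134.5534 = 530.797774.
Posterior SD = √σₙ² = √(302335.0225·7444.2384/4240134.5534) = 23.0390.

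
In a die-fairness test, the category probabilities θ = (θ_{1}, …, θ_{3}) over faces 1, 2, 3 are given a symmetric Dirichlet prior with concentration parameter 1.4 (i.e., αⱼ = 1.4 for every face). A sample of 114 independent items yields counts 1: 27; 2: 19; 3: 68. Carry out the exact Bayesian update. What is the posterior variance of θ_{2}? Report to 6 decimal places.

0.001198

The Dirichlet prior is conjugate to the Multinomial likelihood: each posterior αⱼ = prior αⱼ + observed count nⱼ.
Posterior concentration: (28.4, 20.4, 69.4), total = 118.2.
Var[θ_j] = α_j(Σα−α_j)/((Σα)²(Σα+1)) = 20.4·97.8/(118.2²·119.2) = 0.001198.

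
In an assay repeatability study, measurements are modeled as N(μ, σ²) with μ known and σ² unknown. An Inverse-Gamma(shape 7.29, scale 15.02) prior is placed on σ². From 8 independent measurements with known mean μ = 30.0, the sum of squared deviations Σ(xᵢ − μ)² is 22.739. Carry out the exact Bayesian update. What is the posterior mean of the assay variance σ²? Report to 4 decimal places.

With known mean μ and an Inverse-Gamma(α, β) prior on σ², the Normal likelihood is conjugate: posterior is Inv-Gamma(α + n/2, β + Σ(xᵢ−μ)²/2).
Posterior: Inv-Gamma(7.29 + 8/2, 15.02 + 22.739/2) = Inv-Gamma(11.29, 26.3895).
E[σ²|data] = β/(α−1) = 26.3895/10.29 = 2.5646.

2.5646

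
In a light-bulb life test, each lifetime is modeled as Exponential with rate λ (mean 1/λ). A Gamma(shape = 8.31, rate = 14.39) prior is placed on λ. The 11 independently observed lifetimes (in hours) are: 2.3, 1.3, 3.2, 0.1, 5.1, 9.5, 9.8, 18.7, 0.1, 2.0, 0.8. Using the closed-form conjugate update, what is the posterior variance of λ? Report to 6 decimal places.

With a Gamma(shape α, rate β) prior on the exponential rate λ, the posterior after n observations with total T = Σxᵢ is Gamma(α+n, β+T).
Sum of observations T = 52.9 hours; n = 11.
Posterior: Gamma(8.31+11, 14.39+52.9) = Gamma(19.31, 67.29).
Var = α/β² = 0.004265.

0.004265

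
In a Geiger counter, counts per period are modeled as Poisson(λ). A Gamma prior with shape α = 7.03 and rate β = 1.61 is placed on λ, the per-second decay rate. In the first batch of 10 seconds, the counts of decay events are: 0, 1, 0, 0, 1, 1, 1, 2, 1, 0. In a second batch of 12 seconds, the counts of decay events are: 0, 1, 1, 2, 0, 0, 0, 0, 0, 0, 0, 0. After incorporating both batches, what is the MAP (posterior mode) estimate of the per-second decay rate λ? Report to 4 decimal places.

0.7213

With a Gamma(shape α, rate β) prior, the Poisson likelihood is conjugate: the posterior is Gamma(α + ΣXᵢ, β + n).
Batch 1: sum of counts S = 7 over n = 10 seconds.
After batch 1: Gamma(α+S, β+n) = Gamma(7.03+7, 1.61+10) = Gamma(14.03, 11.61).
Batch 2: sum of counts S = 4 over n = 12 seconds.
After batch 2: Gamma(α+S, β+n) = Gamma(14.03+4, 11.61+12) = Gamma(18.03, 23.61).
Mode of Gamma(α,β) for α≥1 is (α−1)/β = 17.03/23.61 = 0.7213.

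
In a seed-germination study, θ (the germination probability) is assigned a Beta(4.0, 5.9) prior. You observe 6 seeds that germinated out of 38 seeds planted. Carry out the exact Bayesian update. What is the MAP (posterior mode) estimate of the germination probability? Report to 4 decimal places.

The Beta prior is conjugate to a Binomial/Bernoulli likelihood; the update adds successes to α and failures to β.
Posterior: Beta(α+k, β+n−k) = Beta(4.0+6, 5.9+32) = Beta(10.0, 37.9).
Mode of Beta(a,b) for a,b>1 is (a−1)/(a+b−2) = 9.0/45.9 = 0.1961.

0.1961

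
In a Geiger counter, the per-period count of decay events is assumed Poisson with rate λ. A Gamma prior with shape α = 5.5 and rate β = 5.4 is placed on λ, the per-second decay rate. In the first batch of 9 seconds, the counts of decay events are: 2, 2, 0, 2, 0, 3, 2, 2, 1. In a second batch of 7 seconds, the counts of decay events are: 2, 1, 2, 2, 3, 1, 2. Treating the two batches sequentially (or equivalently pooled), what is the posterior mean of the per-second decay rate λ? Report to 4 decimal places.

1.5187

With a Gamma(shape α, rate β) prior, the Poisson likelihood is conjugate: the posterior is Gamma(α + ΣXᵢ, β + n).
Batch 1: sum of counts S = 14 over n = 9 seconds.
After batch 1: Gamma(α+S, β+n) = Gamma(5.5+14, 5.4+9) = Gamma(19.5, 14.4).
Batch 2: sum of counts S = 13 over n = 7 seconds.
After batch 2: Gamma(α+S, β+n) = Gamma(19.5+13, 14.4+7) = Gamma(32.5, 21.4).
Posterior mean = α/β = 32.5/21.4 = 1.5187.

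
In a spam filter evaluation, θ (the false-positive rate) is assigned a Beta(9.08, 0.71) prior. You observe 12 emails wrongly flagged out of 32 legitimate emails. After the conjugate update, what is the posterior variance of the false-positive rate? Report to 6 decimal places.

The Beta prior is conjugate to a Binomial/Bernoulli likelihood; the update adds successes to α and failures to β.
Posterior: Beta(α+k, β+n−k) = Beta(9.08+12, 0.71+20) = Beta(21.08, 20.71).
Var = αβ/((α+β)²(α+β+1)) = 21.08·20.71/(41.79²·42.79) = 0.005842.

0.005842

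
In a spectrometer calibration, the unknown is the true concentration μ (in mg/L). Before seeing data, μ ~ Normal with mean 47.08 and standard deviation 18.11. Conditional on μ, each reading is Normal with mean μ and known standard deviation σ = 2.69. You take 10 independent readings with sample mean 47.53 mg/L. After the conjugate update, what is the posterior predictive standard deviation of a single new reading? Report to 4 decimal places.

2.8210

For Normal data with known variance σ², a Normal(μ₀, σ₀²) prior on μ is conjugate. Posterior precision = 1/σ₀² + n/σ²; posterior mean is the precision-weighted average of μ₀ and x̄.
σ₀² = 18.11² = 327.9721, σ² = 2.69² = 7.2361; σ² + n·σ₀² = 7.2361 + 10·327.9721 = 3286.9571.
Posterior precision = 1/σ₀² + n/σ² = 1/327.9721 + 10/7.2361 = (σ² + n·σ₀²)/(σ₀²σ²) = 3286.9571/(327.9721·7.2361); posterior variance σₙ² = σ₀²σ²/(σ² + n·σ₀²) = 327.9721·7.2361/3286.9571 = 0.722017.
Predictive variance for one new observation = σₙ² + σ² = 327.9721·7.2361/3286.9571 + 7.2361 = σ²·(σ₀² + 3286.9571)/3286.9571 = 7.2361·3614.9292/3286.9571 = 7.958117; SD = √(7.2361·3614.9292/3286.9571) = 2.8210.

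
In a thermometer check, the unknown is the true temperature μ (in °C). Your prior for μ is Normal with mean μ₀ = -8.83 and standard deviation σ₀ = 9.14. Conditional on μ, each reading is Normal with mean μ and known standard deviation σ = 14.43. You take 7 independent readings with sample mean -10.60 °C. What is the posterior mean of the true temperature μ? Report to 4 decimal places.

For Normal data with known variance σ², a Normal(μ₀, σ₀²) prior on μ is conjugate. Posterior precision = 1/σ₀² + n/σ²; posterior mean is the precision-weighted average of μ₀ and x̄.
n·x̄ = 7·(-10.60) = -74.2.
σ₀² = 9.14² = 83.5396, σ² = 14.43² = 208.2249; σ² + n·σ₀² = 208.2249 + 7·83.5396 = 793.0021.
Posterior mean = (μ₀/σ₀² + n·x̄/σ²)/(1/σ₀² + n/σ²) = (σ²·μ₀ + σ₀²·n·x̄)/(σ² + n·σ₀²) = (208.2249·(-8.83) + 83.5396·(-74.2))/793.0021 = -8037.264187/793.0021 = -10.1352.

-10.1352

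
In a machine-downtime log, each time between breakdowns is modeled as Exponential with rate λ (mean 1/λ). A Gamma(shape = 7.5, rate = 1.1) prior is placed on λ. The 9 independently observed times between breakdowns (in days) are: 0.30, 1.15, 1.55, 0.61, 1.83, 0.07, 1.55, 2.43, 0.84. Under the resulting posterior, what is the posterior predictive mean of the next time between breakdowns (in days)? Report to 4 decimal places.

With a Gamma(shape α, rate β) prior on the exponential rate λ, the posterior after n observations with total T = Σxᵢ is Gamma(α+n, β+T).
Sum of observations T = 10.33 days; n = 9.
Posterior: Gamma(7.5+9, 1.1+10.33) = Gamma(16.5, 11.43).
The predictive distribution for the next observation is Lomax; its mean is β/(α−1) = 11.43/15.5 = 0.7374.

0.7374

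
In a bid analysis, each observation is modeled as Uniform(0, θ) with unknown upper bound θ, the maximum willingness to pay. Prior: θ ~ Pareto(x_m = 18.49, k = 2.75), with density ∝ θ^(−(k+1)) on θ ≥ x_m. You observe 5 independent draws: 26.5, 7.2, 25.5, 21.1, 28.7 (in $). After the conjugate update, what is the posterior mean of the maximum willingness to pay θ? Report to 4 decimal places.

A Pareto(scale x_m, shape k) prior on the upper bound θ of Uniform(0, θ) is conjugate: posterior is Pareto(max(x_m, max xᵢ), k + n).
Sample maximum = 28.7; prior scale x_m = 18.49 → posterior scale = max = 28.70.
Posterior shape = 2.75 + 5 = 7.75.
E[θ|data] = k·x_m/(k−1) = 7.75·28.70/6.75 = 32.9519.

32.9519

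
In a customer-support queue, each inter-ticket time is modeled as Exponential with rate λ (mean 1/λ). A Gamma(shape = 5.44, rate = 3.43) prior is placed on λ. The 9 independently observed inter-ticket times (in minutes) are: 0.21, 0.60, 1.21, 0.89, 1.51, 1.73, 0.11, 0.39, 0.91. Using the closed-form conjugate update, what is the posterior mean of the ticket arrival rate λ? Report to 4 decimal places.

1.3139

With a Gamma(shape α, rate β) prior on the exponential rate λ, the posterior after n observations with total T = Σxᵢ is Gamma(α+n, β+T).
Sum of observations T = 7.56 minutes; n = 9.
Posterior: Gamma(5.44+9, 3.43+7.56) = Gamma(14.44, 10.99).
Posterior mean of λ = α/β = 14.44/10.99 = 1.3139.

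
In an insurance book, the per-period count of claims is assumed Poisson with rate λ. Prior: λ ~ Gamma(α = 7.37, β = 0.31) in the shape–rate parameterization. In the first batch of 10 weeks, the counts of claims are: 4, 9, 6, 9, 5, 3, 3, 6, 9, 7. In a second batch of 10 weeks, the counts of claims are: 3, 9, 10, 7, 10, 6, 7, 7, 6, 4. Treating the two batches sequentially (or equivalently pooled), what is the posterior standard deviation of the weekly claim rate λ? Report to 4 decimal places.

0.5771

With a Gamma(shape α, rate β) prior, the Poisson likelihood is conjugate: the posterior is Gamma(α + ΣXᵢ, β + n).
Batch 1: sum of counts S = 61 over n = 10 weeks.
After batch 1: Gamma(α+S, β+n) = Gamma(7.37+61, 0.31+10) = Gamma(68.37, 10.31).
Batch 2: sum of counts S = 69 over n = 10 weeks.
After batch 2: Gamma(α+S, β+n) = Gamma(68.37+69, 10.31+10) = Gamma(137.37, 20.31).
SD = √α/β = √137.37/20.31 = 0.5771.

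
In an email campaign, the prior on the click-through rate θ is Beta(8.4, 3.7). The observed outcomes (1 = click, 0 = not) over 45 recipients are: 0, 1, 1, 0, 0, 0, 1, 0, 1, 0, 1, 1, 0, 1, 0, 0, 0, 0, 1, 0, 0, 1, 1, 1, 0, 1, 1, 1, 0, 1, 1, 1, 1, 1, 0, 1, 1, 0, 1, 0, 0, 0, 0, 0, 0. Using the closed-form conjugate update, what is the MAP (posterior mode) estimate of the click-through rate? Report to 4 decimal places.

The Beta prior is conjugate to a Binomial/Bernoulli likelihood; the update adds successes to α and failures to β.
Posterior: Beta(α+k, β+n−k) = Beta(8.4+22, 3.7+23) = Beta(30.4, 26.7).
Mode of Beta(a,b) for a,b>1 is (a−1)/(a+b−2) = 29.4/55.1 = 0.5336.

0.5336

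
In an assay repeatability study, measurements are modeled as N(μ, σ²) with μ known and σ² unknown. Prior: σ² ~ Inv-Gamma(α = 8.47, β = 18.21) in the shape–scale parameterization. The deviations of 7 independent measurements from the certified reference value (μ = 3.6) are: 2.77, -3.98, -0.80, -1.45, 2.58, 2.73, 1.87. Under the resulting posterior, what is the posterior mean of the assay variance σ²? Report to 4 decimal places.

With known mean μ and an Inverse-Gamma(α, β) prior on σ², the Normal likelihood is conjugate: posterior is Inv-Gamma(α + n/2, β + Σ(xᵢ−μ)²/2).
Σ(xᵢ−μ)² = (2.77)² + (-3.98)² + (-0.80)² + (-1.45)² + (2.58)² + (2.73)² + (1.87)² = 43.8620.
Posterior: Inv-Gamma(8.47 + 7/2, 18.21 + 43.8620/2) = Inv-Gamma(11.97, 40.14100).
E[σ²|data] = β/(α−1) = 40.14100/10.97 = 3.6592.

3.6592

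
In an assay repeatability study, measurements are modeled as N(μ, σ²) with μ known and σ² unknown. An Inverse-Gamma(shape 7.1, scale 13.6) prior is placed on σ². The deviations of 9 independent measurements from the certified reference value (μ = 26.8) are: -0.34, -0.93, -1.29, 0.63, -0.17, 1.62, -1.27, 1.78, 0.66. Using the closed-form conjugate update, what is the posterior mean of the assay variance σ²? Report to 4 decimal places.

1.7977

With known mean μ and an Inverse-Gamma(α, β) prior on σ², the Normal likelihood is conjugate: posterior is Inv-Gamma(α + n/2, β + Σ(xᵢ−μ)²/2).
Σ(xᵢ−μ)² = (-0.34)² + (-0.93)² + (-1.29)² + (0.63)² + (-0.17)² + (1.62)² + (-1.27)² + (1.78)² + (0.66)² = 10.9117.
Posterior: Inv-Gamma(7.1 + 9/2, 13.6 + 10.9117/2) = Inv-Gamma(11.60, 19.05585).
E[σ²|data] = β/(α−1) = 19.05585/10.60 = 1.7977.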